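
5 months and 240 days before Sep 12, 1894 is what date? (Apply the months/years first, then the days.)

August 15, 1893

Subtracting 5 months and 240 days from September 12, 1894: first the month/year part, then the days.
month 9 − 5 = 4 → April 1894.
Day 12 is valid in April, giving April 12, 1894.
Now subtract 240 days from April 12, 1894.
Going back 12 days from April 12, 1894 reaches the end of the previous month; 240 − 12 = 228 left.
March 1894 has 31 days: 228 − 31 = 197 left.
February 1894 has 28 days (1894 is not a leap year): 197 − 28 = 169 left.
January 1894 has 31 days: 169 − 31 = 138 left.
December 1893 has 31 days: 138 − 31 = 107 left.
November 1893 has 30 days: 107 − 30 = 77 left.
October 1893 has 31 days: 77 − 31 = 46 left.
September 1893 has 30 days: 46 − 30 = 16 left.
August 1893 has 31 days; 31 − 16 = 15 → August 15, 1893.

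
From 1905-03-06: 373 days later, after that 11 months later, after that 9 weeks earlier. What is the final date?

Advancing 373 days from March 6, 1905:
March has 31 days, so 31 − 6 = 25 days remain after March 6, 1905; 373 − 25 = 348 left.
April 1905 has 30 days: 348 − 30 = 318 left.
May 1905 has 31 days: 318 − 31 = 287 left.
June 1905 has 30 days: 287 − 30 = 257 left.
July 1905 has 31 days: 257 − 31 = 226 left.
August 1905 has 31 days: 226 − 31 = 195 left.
September 1905 has 30 days: 195 − 30 = 165 left.
October 1905 has 31 days: 165 − 31 = 134 left.
November 1905 has 30 days: 134 − 30 = 104 left.
December 1905 has 31 days: 104 − 31 = 73 left.
January 1906 has 31 days: 73 − 31 = 42 left.
February 1906 has 28 days (1906 is not a leap year): 42 − 28 = 14 left.
14 days into March 1906 → March 14, 1906.
Advancing 11 months from March 14, 1906:
month 3 + 11 = 14, which is month 2 of year 1907 → February 1907.
Day 14 is valid in February, giving February 14, 1907.
Subtracting 9 weeks (= 63 days) from February 14, 1907:
Going back 14 days from February 14, 1907 reaches the end of the previous month; 63 − 14 = 49 left.
January 1907 has 31 days: 49 − 31 = 18 left.
December 1906 has 31 days; 31 − 18 = 13 → December 13, 1906.

December 13, 1906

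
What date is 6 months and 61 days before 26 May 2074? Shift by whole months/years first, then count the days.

Subtracting 6 months and 61 days from May 26, 2074: first the month/year part, then the days.
month 5 − 6 = -1, which is month 11 of year 2073 → November 2073.
Day 26 is valid in November, giving November 26, 2073.
Now subtract 61 days from November 26, 2073.
Going back 26 days from November 26, 2073 reaches the end of the previous month; 61 − 26 = 35 left.
October 2073 has 31 days: 35 − 31 = 4 left.
September 2073 has 30 days; 30 − 4 = 26 → September 26, 2073.

September 26, 2073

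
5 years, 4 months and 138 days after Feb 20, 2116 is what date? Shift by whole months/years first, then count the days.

Advancing 5 years, 4 months and 138 days from February 20, 2116: first the month/year part, then the days.
+5 years → 2121; month 2 + 4 = 6 → June 2121.
Day 20 is valid in June, giving June 20, 2121.
Now add 138 days from June 20, 2121.
June has 30 days, so 30 − 20 = 10 days remain after June 20, 2121; 138 − 10 = 128 left.
July 2121 has 31 days: 128 − 31 = 97 left.
August 2121 has 31 days: 97 − 31 = 66 left.
September 2121 has 30 days: 66 − 30 = 36 left.
October 2121 has 31 days: 36 − 31 = 5 left.
5 days into November 2121 → November 5, 2121.

November 5, 2121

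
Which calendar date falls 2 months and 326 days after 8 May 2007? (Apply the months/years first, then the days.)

May 29, 2008

Advancing 2 months and 326 days from May 8, 2007: first the month/year part, then the days.
month 5 + 2 = 7 → July 2007.
Day 8 is valid in July, giving July 8, 2007.
Now add 326 days from July 8, 2007.
July has 31 days, so 31 − 8 = 23 days remain after July 8, 2007; 326 − 23 = 303 left.
August 2007 has 31 days: 303 − 31 = 272 left.
September 2007 has 30 days: 272 − 30 = 242 left.
October 2007 has 31 days: 242 − 31 = 211 left.
November 2007 has 30 days: 211 − 30 = 181 left.
December 2007 has 31 days: 181 − 31 = 150 left.
January 2008 has 31 days: 150 − 31 = 119 left.
February 2008 has 29 days (2008 is a leap year): 119 − 29 = 90 left.
March 2008 has 31 days: 90 − 31 = 59 left.
April 2008 has 30 days: 59 − 30 = 29 left.
29 days into May 2008 → May 29, 2008.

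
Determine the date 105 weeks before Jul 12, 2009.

July 8, 2007

Subtracting 105 weeks = 735 days from July 12, 2009.
Going back 12 days from July 12, 2009 reaches the end of the previous month; 735 − 12 = 723 left.
June 2009 has 30 days: 723 − 30 = 693 left.
May 2009 has 31 days: 693 − 31 = 662 left.
April 2009 has 30 days: 662 − 30 = 632 left.
March 2009 has 31 days: 632 − 31 = 601 left.
February 2009 has 28 days (2009 is not a leap year): 601 − 28 = 573 left.
January 2009 has 31 days: 573 − 31 = 542 left.
December 2008 has 31 days: 542 − 31 = 511 left.
November 2008 has 30 days: 511 − 30 = 481 left.
October 2008 has 31 days: 481 − 31 = 450 left.
September 2008 has 30 days: 450 − 30 = 420 left.
August 2008 has 31 days: 420 − 31 = 389 left.
July 2008 has 31 days: 389 − 31 = 358 left.
June 2008 has 30 days: 358 − 30 = 328 left.
May 2008 has 31 days: 328 − 31 = 297 left.
April 2008 has 30 days: 297 − 30 = 267 left.
March 2008 has 31 days: 267 − 31 = 236 left.
February 2008 has 29 days (2008 is a leap year): 236 − 29 = 207 left.
January 2008 has 31 days: 207 − 31 = 176 left.
December 2007 has 31 days: 176 − 31 = 145 left.
November 2007 has 30 days: 145 − 30 = 115 left.
October 2007 has 31 days: 115 − 31 = 84 left.
September 2007 has 30 days: 84 − 30 = 54 left.
August 2007 has 31 days: 54 − 31 = 23 left.
July 2007 has 31 days; 31 − 23 = 8 → July 8, 2007.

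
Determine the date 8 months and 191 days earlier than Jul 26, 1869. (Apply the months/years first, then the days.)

May 19, 1868

Going back 8 months and 191 days from July 26, 1869: first the month/year part, then the days.
month 7 − 8 = -1, which is month 11 of year 1868 → November 1868.
Day 26 is valid in November, giving November 26, 1868.
Now subtract 191 days from November 26, 1868.
Going back 26 days from November 26, 1868 reaches the end of the previous month; 191 − 26 = 165 left.
October 1868 has 31 days: 165 − 31 = 134 left.
September 1868 has 30 days: 134 − 30 = 104 left.
August 1868 has 31 days: 104 − 31 = 73 left.
July 1868 has 31 days: 73 − 31 = 42 left.
June 1868 has 30 days: 42 − 30 = 12 left.
May 1868 has 31 days; 31 − 12 = 19 → May 19, 1868.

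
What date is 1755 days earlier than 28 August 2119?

Going back 1755 days from August 28, 2119.
Going back 28 days from August 28, 2119 reaches the end of the previous month; 1755 − 28 = 1727 left.
July 2119 has 31 days: 1727 − 31 = 1696 left.
June 2119 has 30 days: 1696 − 30 = 1666 left.
May 2119 has 31 days: 1666 − 31 = 1635 left.
April 2119 has 30 days: 1635 − 30 = 1605 left.
March 2119 has 31 days: 1605 − 31 = 1574 left.
February 2119 has 28 days (2119 is not a leap year): 1574 − 28 = 1546 left.
January 2119 has 31 days: 1546 − 31 = 1515 left.
December 2118 has 31 days: 1515 − 31 = 1484 left.
November 2118 has 30 days: 1484 − 30 = 1454 left.
October 2118 has 31 days: 1454 − 31 = 1423 left.
September 2118 has 30 days: 1423 − 30 = 1393 left.
August 2118 has 31 days: 1393 − 31 = 1362 left.
July 2118 has 31 days: 1362 − 31 = 1331 left.
June 2118 has 30 days: 1331 − 30 = 1301 left.
May 2118 has 31 days: 1301 − 31 = 1270 left.
April 2118 has 30 days: 1270 − 30 = 1240 left.
March 2118 has 31 days: 1240 − 31 = 1209 left.
February 2118 has 28 days (2118 is not a leap year): 1209 − 28 = 1181 left.
January 2118 has 31 days: 1181 − 31 = 1150 left.
December 2117 has 31 days: 1150 − 31 = 1119 left.
November 2117 has 30 days: 1119 − 30 = 1089 left.
October 2117 has 31 days: 1089 − 31 = 1058 left.
September 2117 has 30 days: 1058 − 30 = 1028 left.
August 2117 has 31 days: 1028 − 31 = 997 left.
July 2117 has 31 days: 997 − 31 = 966 left.
June 2117 has 30 days: 966 − 30 = 936 left.
May 2117 has 31 days: 936 − 31 = 905 left.
April 2117 has 30 days: 905 − 30 = 875 left.
March 2117 has 31 days: 875 − 31 = 844 left.
February 2117 has 28 days (2117 is not a leap year): 844 − 28 = 816 left.
January 2117 has 31 days: 816 − 31 = 785 left.
December 2116 has 31 days: 785 − 31 = 754 left.
November 2116 has 30 days: 754 − 30 = 724 left.
October 2116 has 31 days: 724 − 31 = 693 left.
September 2116 has 30 days: 693 − 30 = 663 left.
August 2116 has 31 days: 663 − 31 = 632 left.
July 2116 has 31 days: 632 − 31 = 601 left.
June 2116 has 30 days: 601 − 30 = 571 left.
May 2116 has 31 days: 571 − 31 = 540 left.
April 2116 has 30 days: 540 − 30 = 510 left.
March 2116 has 31 days: 510 − 31 = 479 left.
February 2116 has 29 days (2116 is a leap year): 479 − 29 = 450 left.
January 2116 has 31 days: 450 − 31 = 419 left.
December 2115 has 31 days: 419 − 31 = 388 left.
November 2115 has 30 days: 388 − 30 = 358 left.
October 2115 has 31 days: 358 − 31 = 327 left.
September 2115 has 30 days: 327 − 30 = 297 left.
August 2115 has 31 days: 297 − 31 = 266 left.
July 2115 has 31 days: 266 − 31 = 235 left.
June 2115 has 30 days: 235 − 30 = 205 left.
May 2115 has 31 days: 205 − 31 = 174 left.
April 2115 has 30 days: 174 − 30 = 144 left.
March 2115 has 31 days: 144 − 31 = 113 left.
February 2115 has 28 days (2115 is not a leap year): 113 − 28 = 85 left.
January 2115 has 31 days: 85 − 31 = 54 left.
December 2114 has 31 days: 54 − 31 = 23 left.
November 2114 has 30 days; 30 − 23 = 7 → November 7, 2114.

November 7, 2114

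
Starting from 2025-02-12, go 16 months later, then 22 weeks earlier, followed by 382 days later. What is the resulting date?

Advancing 16 months from February 12, 2025:
month 2 + 16 = 18, which is month 6 of year 2026 → June 2026.
Day 12 is valid in June, giving June 12, 2026.
Counting back 22 weeks (= 154 days) from June 12, 2026:
Going back 12 days from June 12, 2026 reaches the end of the previous month; 154 − 12 = 142 left.
May 2026 has 31 days: 142 − 31 = 111 left.
April 2026 has 30 days: 111 − 30 = 81 left.
March 2026 has 31 days: 81 − 31 = 50 left.
February 2026 has 28 days (2026 is not a leap year): 50 − 28 = 22 left.
January 2026 has 31 days; 31 − 22 = 9 → January 9, 2026.
Adding 382 days from January 9, 2026:
January has 31 days, so 31 − 9 = 22 days remain after January 9, 2026; 382 − 22 = 360 left.
February 2026 has 28 days (2026 is not a leap year): 360 − 28 = 332 left.
March 2026 has 31 days: 332 − 31 = 301 left.
April 2026 has 30 days: 301 − 30 = 271 left.
May 2026 has 31 days: 271 − 31 = 240 left.
June 2026 has 30 days: 240 − 30 = 210 left.
July 2026 has 31 days: 210 − 31 = 179 left.
August 2026 has 31 days: 179 − 31 = 148 left.
September 2026 has 30 days: 148 − 30 = 118 left.
October 2026 has 31 days: 118 − 31 = 87 left.
November 2026 has 30 days: 87 − 30 = 57 left.
December 2026 has 31 days: 57 − 31 = 26 left.
26 days into January 2027 → January 26, 2027.

January 26, 2027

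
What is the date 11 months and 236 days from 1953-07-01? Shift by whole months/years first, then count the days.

Counting forward 11 months and 236 days from July 1, 1953: first the month/year part, then the days.
month 7 + 11 = 18, which is month 6 of year 1954 → June 1954.
Day 1 is valid in June, giving June 1, 1954.
Now add 236 days from June 1, 1954.
June has 30 days, so 30 − 1 = 29 days remain after June 1, 1954; 236 − 29 = 207 left.
July 1954 has 31 days: 207 − 31 = 176 left.
August 1954 has 31 days: 176 − 31 = 145 left.
September 1954 has 30 days: 145 − 30 = 115 left.
October 1954 has 31 days: 115 − 31 = 84 left.
November 1954 has 30 days: 84 − 30 = 54 left.
December 1954 has 31 days: 54 − 31 = 23 left.
23 days into January 1955 → January 23, 1955.

January 23, 1955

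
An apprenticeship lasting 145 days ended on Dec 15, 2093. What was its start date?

Counting back 145 days from December 15, 2093.
Going back 15 days from December 15, 2093 reaches the end of the previous month; 145 − 15 = 130 left.
November 2093 has 30 days: 130 − 30 = 100 left.
October 2093 has 31 days: 100 − 31 = 69 left.
September 2093 has 30 days: 69 − 30 = 39 left.
August 2093 has 31 days: 39 − 31 = 8 left.
July 2093 has 31 days; 31 − 8 = 23 → July 23, 2093.

July 23, 2093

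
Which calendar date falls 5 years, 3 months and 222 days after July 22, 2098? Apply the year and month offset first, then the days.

Advancing 5 years, 3 months and 222 days from July 22, 2098: first the month/year part, then the days.
+5 years → 2103; month 7 + 3 = 10 → October 2103.
Day 22 is valid in October, giving October 22, 2103.
Now add 222 days from October 22, 2103.
October has 31 days, so 31 − 22 = 9 days remain after October 22, 2103; 222 − 9 = 213 left.
November 2103 has 30 days: 213 − 30 = 183 left.
December 2103 has 31 days: 183 − 31 = 152 left.
January 2104 has 31 days: 152 − 31 = 121 left.
February 2104 has 29 days (2104 is a leap year): 121 − 29 = 92 left.
March 2104 has 31 days: 92 − 31 = 61 left.
April 2104 has 30 days: 61 − 30 = 31 left.
31 days into May 2104 → May 31, 2104.

May 31, 2104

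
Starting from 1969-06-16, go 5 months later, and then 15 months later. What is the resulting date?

Adding 5 months from June 16, 1969:
month 6 + 5 = 11 → November 1969.
Day 16 is valid in November, giving November 16, 1969.
Advancing 15 months from November 16, 1969:
month 11 + 15 = 26, which is month 2 of year 1971 → February 1971.
Day 16 is valid in February, giving February 16, 1971.

February 16, 1971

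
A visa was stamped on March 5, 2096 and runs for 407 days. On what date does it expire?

April 16, 2097

Counting forward 407 days from March 5, 2096.
March has 31 days, so 31 − 5 = 26 days remain after March 5, 2096; 407 − 26 = 381 left.
April 2096 has 30 days: 381 − 30 = 351 left.
May 2096 has 31 days: 351 − 31 = 320 left.
June 2096 has 30 days: 320 − 30 = 290 left.
July 2096 has 31 days: 290 − 31 = 259 left.
August 2096 has 31 days: 259 − 31 = 228 left.
September 2096 has 30 days: 228 − 30 = 198 left.
October 2096 has 31 days: 198 − 31 = 167 left.
November 2096 has 30 days: 167 − 30 = 137 left.
December 2096 has 31 days: 137 − 31 = 106 left.
January 2097 has 31 days: 106 − 31 = 75 left.
February 2097 has 28 days (2097 is not a leap year): 75 − 28 = 47 left.
March 2097 has 31 days: 47 − 31 = 16 left.
16 days into April 2097 → April 16, 2097.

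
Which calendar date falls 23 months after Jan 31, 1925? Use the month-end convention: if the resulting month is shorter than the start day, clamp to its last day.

Advancing 23 months from January 31, 1925.
month 1 + 23 = 24, which is month 12 of year 1926 → December 1926.
Day 31 is valid in December, giving December 31, 1926.

December 31, 1926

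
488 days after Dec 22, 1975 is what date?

April 23, 1977

Advancing 488 days from December 22, 1975.
December has 31 days, so 31 − 22 = 9 days remain after December 22, 1975; 488 − 9 = 479 left.
January 1976 has 31 days: 479 − 31 = 448 left.
February 1976 has 29 days (1976 is a leap year): 448 − 29 = 419 left.
March 1976 has 31 days: 419 − 31 = 388 left.
April 1976 has 30 days: 388 − 30 = 358 left.
May 1976 has 31 days: 358 − 31 = 327 left.
June 1976 has 30 days: 327 − 30 = 297 left.
July 1976 has 31 days: 297 − 31 = 266 left.
August 1976 has 31 days: 266 − 31 = 235 left.
September 1976 has 30 days: 235 − 30 = 205 left.
October 1976 has 31 days: 205 − 31 = 174 left.
November 1976 has 30 days: 174 − 30 = 144 left.
December 1976 has 31 days: 144 − 31 = 113 left.
January 1977 has 31 days: 113 − 31 = 82 left.
February 1977 has 28 days (1977 is not a leap year): 82 − 28 = 54 left.
March 1977 has 31 days: 54 − 31 = 23 left.
23 days into April 1977 → April 23, 1977.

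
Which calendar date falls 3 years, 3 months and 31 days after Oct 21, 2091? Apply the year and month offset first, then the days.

Advancing 3 years, 3 months and 31 days from October 21, 2091: first the month/year part, then the days.
+3 years → 2094; month 10 + 3 = 13, which is month 1 of year 2095 → January 2095.
Day 21 is valid in January, giving January 21, 2095.
Now add 31 days from January 21, 2095.
January has 31 days, so 31 − 21 = 10 days remain after January 21, 2095; 31 − 10 = 21 left.
21 days into February 2095 → February 21, 2095.

February 21, 2095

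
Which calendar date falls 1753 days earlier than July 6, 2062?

September 17, 2057

Going back 1753 days from July 6, 2062.
Going back 6 days from July 6, 2062 reaches the end of the previous month; 1753 − 6 = 1747 left.
June 2062 has 30 days: 1747 − 30 = 1717 left.
May 2062 has 31 days: 1717 − 31 = 1686 left.
April 2062 has 30 days: 1686 − 30 = 1656 left.
March 2062 has 31 days: 1656 − 31 = 1625 left.
February 2062 has 28 days (2062 is not a leap year): 1625 − 28 = 1597 left.
January 2062 has 31 days: 1597 − 31 = 1566 left.
December 2061 has 31 days: 1566 − 31 = 1535 left.
November 2061 has 30 days: 1535 − 30 = 1505 left.
October 2061 has 31 days: 1505 − 31 = 1474 left.
September 2061 has 30 days: 1474 − 30 = 1444 left.
August 2061 has 31 days: 1444 − 31 = 1413 left.
July 2061 has 31 days: 1413 − 31 = 1382 left.
June 2061 has 30 days: 1382 − 30 = 1352 left.
May 2061 has 31 days: 1352 − 31 = 1321 left.
April 2061 has 30 days: 1321 − 30 = 1291 left.
March 2061 has 31 days: 1291 − 31 = 1260 left.
February 2061 has 28 days (2061 is not a leap year): 1260 − 28 = 1232 left.
January 2061 has 31 days: 1232 − 31 = 1201 left.
December 2060 has 31 days: 1201 − 31 = 1170 left.
November 2060 has 30 days: 1170 − 30 = 1140 left.
October 2060 has 31 days: 1140 − 31 = 1109 left.
September 2060 has 30 days: 1109 − 30 = 1079 left.
August 2060 has 31 days: 1079 − 31 = 1048 left.
July 2060 has 31 days: 1048 − 31 = 1017 left.
June 2060 has 30 days: 1017 − 30 = 987 left.
May 2060 has 31 days: 987 − 31 = 956 left.
April 2060 has 30 days: 956 − 30 = 926 left.
March 2060 has 31 days: 926 − 31 = 895 left.
February 2060 has 29 days (2060 is a leap year): 895 − 29 = 866 left.
January 2060 has 31 days: 866 − 31 = 835 left.
December 2059 has 31 days: 835 − 31 = 804 left.
November 2059 has 30 days: 804 − 30 = 774 left.
October 2059 has 31 days: 774 − 31 = 743 left.
September 2059 has 30 days: 743 − 30 = 713 left.
August 2059 has 31 days: 713 − 31 = 682 left.
July 2059 has 31 days: 682 − 31 = 651 left.
June 2059 has 30 days: 651 − 30 = 621 left.
May 2059 has 31 days: 621 − 31 = 590 left.
April 2059 has 30 days: 590 − 30 = 560 left.
March 2059 has 31 days: 560 − 31 = 529 left.
February 2059 has 28 days (2059 is not a leap year): 529 − 28 = 501 left.
January 2059 has 31 days: 501 − 31 = 470 left.
December 2058 has 31 days: 470 − 31 = 439 left.
November 2058 has 30 days: 439 − 30 = 409 left.
October 2058 has 31 days: 409 − 31 = 378 left.
September 2058 has 30 days: 378 − 30 = 348 left.
August 2058 has 31 days: 348 − 31 = 317 left.
July 2058 has 31 days: 317 − 31 = 286 left.
June 2058 has 30 days: 286 − 30 = 256 left.
May 2058 has 31 days: 256 − 31 = 225 left.
April 2058 has 30 days: 225 − 30 = 195 left.
March 2058 has 31 days: 195 − 31 = 164 left.
February 2058 has 28 days (2058 is not a leap year): 164 − 28 = 136 left.
January 2058 has 31 days: 136 − 31 = 105 left.
December 2057 has 31 days: 105 − 31 = 74 left.
November 2057 has 30 days: 74 − 30 = 44 left.
October 2057 has 31 days: 44 − 31 = 13 left.
September 2057 has 30 days; 30 − 13 = 17 → September 17, 2057.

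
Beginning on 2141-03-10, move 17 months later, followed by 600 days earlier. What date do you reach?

Adding 17 months from March 10, 2141:
month 3 + 17 = 20, which is month 8 of year 2142 → August 2142.
Day 10 is valid in August, giving August 10, 2142.
Counting back 600 days from August 10, 2142:
Going back 10 days from August 10, 2142 reaches the end of the previous month; 600 − 10 = 590 left.
July 2142 has 31 days: 590 − 31 = 559 left.
June 2142 has 30 days: 559 − 30 = 529 left.
May 2142 has 31 days: 529 − 31 = 498 left.
April 2142 has 30 days: 498 − 30 = 468 left.
March 2142 has 31 days: 468 − 31 = 437 left.
February 2142 has 28 days (2142 is not a leap year): 437 − 28 = 409 left.
January 2142 has 31 days: 409 − 31 = 378 left.
December 2141 has 31 days: 378 − 31 = 347 left.
November 2141 has 30 days: 347 − 30 = 317 left.
October 2141 has 31 days: 317 − 31 = 286 left.
September 2141 has 30 days: 286 − 30 = 256 left.
August 2141 has 31 days: 256 − 31 = 225 left.
July 2141 has 31 days: 225 − 31 = 194 left.
June 2141 has 30 days: 194 − 30 = 164 left.
May 2141 has 31 days: 164 − 31 = 133 left.
April 2141 has 30 days: 133 − 30 = 103 left.
March 2141 has 31 days: 103 − 31 = 72 left.
February 2141 has 28 days (2141 is not a leap year): 72 − 28 = 44 left.
January 2141 has 31 days: 44 − 31 = 13 left.
December 2140 has 31 days; 31 − 13 = 18 → December 18, 2140.

December 18, 2140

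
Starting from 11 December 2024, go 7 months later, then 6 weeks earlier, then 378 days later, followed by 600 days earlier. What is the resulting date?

October 20, 2024

Adding 7 months from December 11, 2024:
month 12 + 7 = 19, which is month 7 of year 2025 → July 2025.
Day 11 is valid in July, giving July 11, 2025.
Subtracting 6 weeks (= 42 days) from July 11, 2025:
Going back 11 days from July 11, 2025 reaches the end of the previous month; 42 − 11 = 31 left.
June 2025 has 30 days: 31 − 30 = 1 left.
May 2025 has 31 days; 31 − 1 = 30 → May 30, 2025.
Adding 378 days from May 30, 2025:
May has 31 days, so 31 − 30 = 1 day remains after May 30, 2025; 378 − 1 = 377 left.
June 2025 has 30 days: 377 − 30 = 347 left.
July 2025 has 31 days: 347 − 31 = 316 left.
August 2025 has 31 days: 316 − 31 = 285 left.
September 2025 has 30 days: 285 − 30 = 255 left.
October 2025 has 31 days: 255 − 31 = 224 left.
November 2025 has 30 days: 224 − 30 = 194 left.
December 2025 has 31 days: 194 − 31 = 163 left.
January 2026 has 31 days: 163 − 31 = 132 left.
February 2026 has 28 days (2026 is not a leap year): 132 − 28 = 104 left.
March 2026 has 31 days: 104 − 31 = 73 left.
April 2026 has 30 days: 73 − 30 = 43 left.
May 2026 has 31 days: 43 − 31 = 12 left.
12 days into June 2026 → June 12, 2026.
Going back 600 days from June 12, 2026:
Going back 12 days from June 12, 2026 reaches the end of the previous month; 600 − 12 = 588 left.
May 2026 has 31 days: 588 − 31 = 557 left.
April 2026 has 30 days: 557 − 30 = 527 left.
March 2026 has 31 days: 527 − 31 = 496 left.
February 2026 has 28 days (2026 is not a leap year): 496 − 28 = 468 left.
January 2026 has 31 days: 468 − 31 = 437 left.
December 2025 has 31 days: 437 − 31 = 406 left.
November 2025 has 30 days: 406 − 30 = 376 left.
October 2025 has 31 days: 376 − 31 = 345 left.
September 2025 has 30 days: 345 − 30 = 315 left.
August 2025 has 31 days: 315 − 31 = 284 left.
July 2025 has 31 days: 284 − 31 = 253 left.
June 2025 has 30 days: 253 − 30 = 223 left.
May 2025 has 31 days: 223 − 31 = 192 left.
April 2025 has 30 days: 192 − 30 = 162 left.
March 2025 has 31 days: 162 − 31 = 131 left.
February 2025 has 28 days (2025 is not a leap year): 131 − 28 = 103 left.
January 2025 has 31 days: 103 − 31 = 72 left.
December 2024 has 31 days: 72 − 31 = 41 left.
November 2024 has 30 days: 41 − 30 = 11 left.
October 2024 has 31 days; 31 − 11 = 20 → October 20, 2024.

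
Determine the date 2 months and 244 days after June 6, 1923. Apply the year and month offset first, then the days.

Adding 2 months and 244 days from June 6, 1923: first the month/year part, then the days.
month 6 + 2 = 8 → August 1923.
Day 6 is valid in August, giving August 6, 1923.
Now add 244 days from August 6, 1923.
August has 31 days, so 31 − 6 = 25 days remain after August 6, 1923; 244 − 25 = 219 left.
September 1923 has 30 days: 219 − 30 = 189 left.
October 1923 has 31 days: 189 − 31 = 158 left.
November 1923 has 30 days: 158 − 30 = 128 left.
December 1923 has 31 days: 128 − 31 = 97 left.
January 1924 has 31 days: 97 − 31 = 66 left.
February 1924 has 29 days (1924 is a leap year): 66 − 29 = 37 left.
March 1924 has 31 days: 37 − 31 = 6 left.
6 days into April 1924 → April 6, 1924.

April 6, 1924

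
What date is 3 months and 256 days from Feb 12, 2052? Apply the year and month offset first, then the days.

Counting forward 3 months and 256 days from February 12, 2052: first the month/year part, then the days.
month 2 + 3 = 5 → May 2052.
Day 12 is valid in May, giving May 12, 2052.
Now add 256 days from May 12, 2052.
May has 31 days, so 31 − 12 = 19 days remain after May 12, 2052; 256 − 19 = 237 left.
June 2052 has 30 days: 237 − 30 = 207 left.
July 2052 has 31 days: 207 − 31 = 176 left.
August 2052 has 31 days: 176 − 31 = 145 left.
September 2052 has 30 days: 145 − 30 = 115 left.
October 2052 has 31 days: 115 − 31 = 84 left.
November 2052 has 30 days: 84 − 30 = 54 left.
December 2052 has 31 days: 54 − 31 = 23 left.
23 days into January 2053 → January 23, 2053.

January 23, 2053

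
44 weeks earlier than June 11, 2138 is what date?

Going back 44 weeks = 308 days from June 11, 2138.
Going back 11 days from June 11, 2138 reaches the end of the previous month; 308 − 11 = 297 left.
May 2138 has 31 days: 297 − 31 = 266 left.
April 2138 has 30 days: 266 − 30 = 236 left.
March 2138 has 31 days: 236 − 31 = 205 left.
February 2138 has 28 days (2138 is not a leap year): 205 − 28 = 177 left.
January 2138 has 31 days: 177 − 31 = 146 left.
December 2137 has 31 days: 146 − 31 = 115 left.
November 2137 has 30 days: 115 − 30 = 85 left.
October 2137 has 31 days: 85 − 31 = 54 left.
September 2137 has 30 days: 54 − 30 = 24 left.
August 2137 has 31 days; 31 − 24 = 7 → August 7, 2137.

August 7, 2137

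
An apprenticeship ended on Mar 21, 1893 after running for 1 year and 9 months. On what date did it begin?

Counting back 1 year and 9 months from March 21, 1893.
-1 year → 1892; month 3 − 9 = -6, which is month 6 of year 1891 → June 1891.
Day 21 is valid in June, giving June 21, 1891.

June 21, 1891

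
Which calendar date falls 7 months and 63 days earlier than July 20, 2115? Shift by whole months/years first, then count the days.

Going back 7 months and 63 days from July 20, 2115: first the month/year part, then the days.
month 7 − 7 = 0, which is month 12 of year 2114 → December 2114.
Day 20 is valid in December, giving December 20, 2114.
Now subtract 63 days from December 20, 2114.
Going back 20 days from December 20, 2114 reaches the end of the previous month; 63 − 20 = 43 left.
November 2114 has 30 days: 43 − 30 = 13 left.
October 2114 has 31 days; 31 − 13 = 18 → October 18, 2114.

October 18, 2114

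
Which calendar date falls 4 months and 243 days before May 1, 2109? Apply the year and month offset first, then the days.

Counting back 4 months and 243 days from May 1, 2109: first the month/year part, then the days.
month 5 − 4 = 1 → January 2109.
Day 1 is valid in January, giving January 1, 2109.
Now subtract 243 days from January 1, 2109.
Going back 1 day from January 1, 2109 reaches the end of the previous month; 243 − 1 = 242 left.
December 2108 has 31 days: 242 − 31 = 211 left.
November 2108 has 30 days: 211 − 30 = 181 left.
October 2108 has 31 days: 181 − 31 = 150 left.
September 2108 has 30 days: 150 − 30 = 120 left.
August 2108 has 31 days: 120 − 31 = 89 left.
July 2108 has 31 days: 89 − 31 = 58 left.
June 2108 has 30 days: 58 − 30 = 28 left.
May 2108 has 31 days; 31 − 28 = 3 → May 3, 2108.

May 3, 2108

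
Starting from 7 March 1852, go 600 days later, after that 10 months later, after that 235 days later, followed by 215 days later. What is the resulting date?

Adding 600 days from March 7, 1852:
March has 31 days, so 31 − 7 = 24 days remain after March 7, 1852; 600 − 24 = 576 left.
April 1852 has 30 days: 576 − 30 = 546 left.
May 1852 has 31 days: 546 − 31 = 515 left.
June 1852 has 30 days: 515 − 30 = 485 left.
July 1852 has 31 days: 485 − 31 = 454 left.
August 1852 has 31 days: 454 − 31 = 423 left.
September 1852 has 30 days: 423 − 30 = 393 left.
October 1852 has 31 days: 393 − 31 = 362 left.
November 1852 has 30 days: 362 − 30 = 332 left.
December 1852 has 31 days: 332 − 31 = 301 left.
January 1853 has 31 days: 301 − 31 = 270 left.
February 1853 has 28 days (1853 is not a leap year): 270 − 28 = 242 left.
March 1853 has 31 days: 242 − 31 = 211 left.
April 1853 has 30 days: 211 − 30 = 181 left.
May 1853 has 31 days: 181 − 31 = 150 left.
June 1853 has 30 days: 150 − 30 = 120 left.
July 1853 has 31 days: 120 − 31 = 89 left.
August 1853 has 31 days: 89 − 31 = 58 left.
September 1853 has 30 days: 58 − 30 = 28 left.
28 days into October 1853 → October 28, 1853.
Adding 10 months from October 28, 1853:
month 10 + 10 = 20, which is month 8 of year 1854 → August 1854.
Day 28 is valid in August, giving August 28, 1854.
Counting forward 235 days from August 28, 1854:
August has 31 days, so 31 − 28 = 3 days remain after August 28, 1854; 235 − 3 = 232 left.
September 1854 has 30 days: 232 − 30 = 202 left.
October 1854 has 31 days: 202 − 31 = 171 left.
November 1854 has 30 days: 171 − 30 = 141 left.
December 1854 has 31 days: 141 − 31 = 110 left.
January 1855 has 31 days: 110 − 31 = 79 left.
February 1855 has 28 days (1855 is not a leap year): 79 − 28 = 51 left.
March 1855 has 31 days: 51 − 31 = 20 left.
20 days into April 1855 → April 20, 1855.
Advancing 215 days from April 20, 1855:
April has 30 days, so 30 − 20 = 10 days remain after April 20, 1855; 215 − 10 = 205 left.
May 1855 has 31 days: 205 − 31 = 174 left.
June 1855 has 30 days: 174 − 30 = 144 left.
July 1855 has 31 days: 144 − 31 = 113 left.
August 1855 has 31 days: 113 − 31 = 82 left.
September 1855 has 30 days: 82 − 30 = 52 left.
October 1855 has 31 days: 52 − 31 = 21 left.
21 days into November 1855 → November 21, 1855.

November 21, 1855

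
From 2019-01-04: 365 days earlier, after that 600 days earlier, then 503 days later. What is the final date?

Subtracting 365 days from January 4, 2019:
Going back 4 days from January 4, 2019 reaches the end of the previous month; 365 − 4 = 361 left.
December 2018 has 31 days: 361 − 31 = 330 left.
November 2018 has 30 days: 330 − 30 = 300 left.
October 2018 has 31 days: 300 − 31 = 269 left.
September 2018 has 30 days: 269 − 30 = 239 left.
August 2018 has 31 days: 239 − 31 = 208 left.
July 2018 has 31 days: 208 − 31 = 177 left.
June 2018 has 30 days: 177 − 30 = 147 left.
May 2018 has 31 days: 147 − 31 = 116 left.
April 2018 has 30 days: 116 − 30 = 86 left.
March 2018 has 31 days: 86 − 31 = 55 left.
February 2018 has 28 days (2018 is not a leap year): 55 − 28 = 27 left.
January 2018 has 31 days; 31 − 27 = 4 → January 4, 2018.
Counting back 600 days from January 4, 2018:
Going back 4 days from January 4, 2018 reaches the end of the previous month; 600 − 4 = 596 left.
December 2017 has 31 days: 596 − 31 = 565 left.
November 2017 has 30 days: 565 − 30 = 535 left.
October 2017 has 31 days: 535 − 31 = 504 left.
September 2017 has 30 days: 504 − 30 = 474 left.
August 2017 has 31 days: 474 − 31 = 443 left.
July 2017 has 31 days: 443 − 31 = 412 left.
June 2017 has 30 days: 412 − 30 = 382 left.
May 2017 has 31 days: 382 − 31 = 351 left.
April 2017 has 30 days: 351 − 30 = 321 left.
March 2017 has 31 days: 321 − 31 = 290 left.
February 2017 has 28 days (2017 is not a leap year): 290 − 28 = 262 left.
January 2017 has 31 days: 262 − 31 = 231 left.
December 2016 has 31 days: 231 − 31 = 200 left.
November 2016 has 30 days: 200 − 30 = 170 left.
October 2016 has 31 days: 170 − 31 = 139 left.
September 2016 has 30 days: 139 − 30 = 109 left.
August 2016 has 31 days: 109 − 31 = 78 left.
July 2016 has 31 days: 78 − 31 = 47 left.
June 2016 has 30 days: 47 − 30 = 17 left.
May 2016 has 31 days; 31 − 17 = 14 → May 14, 2016.
Advancing 503 days from May 14, 2016:
May has 31 days, so 31 − 14 = 17 days remain after May 14, 2016; 503 − 17 = 486 left.
June 2016 has 30 days: 486 − 30 = 456 left.
July 2016 has 31 days: 456 − 31 = 425 left.
August 2016 has 31 days: 425 − 31 = 394 left.
September 2016 has 30 days: 394 − 30 = 364 left.
October 2016 has 31 days: 364 − 31 = 333 left.
November 2016 has 30 days: 333 − 30 = 303 left.
December 2016 has 31 days: 303 − 31 = 272 left.
January 2017 has 31 days: 272 − 31 = 241 left.
February 2017 has 28 days (2017 is not a leap year): 241 − 28 = 213 left.
March 2017 has 31 days: 213 − 31 = 182 left.
April 2017 has 30 days: 182 − 30 = 152 left.
May 2017 has 31 days: 152 − 31 = 121 left.
June 2017 has 30 days: 121 − 30 = 91 left.
July 2017 has 31 days: 91 − 31 = 60 left.
August 2017 has 31 days: 60 − 31 = 29 left.
29 days into September 2017 → September 29, 2017.

September 29, 2017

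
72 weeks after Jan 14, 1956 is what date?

June 1, 1957

Advancing 72 weeks = 504 days from January 14, 1956.
January has 31 days, so 31 − 14 = 17 days remain after January 14, 1956; 504 − 17 = 487 left.
February 1956 has 29 days (1956 is a leap year): 487 − 29 = 458 left.
March 1956 has 31 days: 458 − 31 = 427 left.
April 1956 has 30 days: 427 − 30 = 397 left.
May 1956 has 31 days: 397 − 31 = 366 left.
June 1956 has 30 days: 366 − 30 = 336 left.
July 1956 has 31 days: 336 − 31 = 305 left.
August 1956 has 31 days: 305 − 31 = 274 left.
September 1956 has 30 days: 274 − 30 = 244 left.
October 1956 has 31 days: 244 − 31 = 213 left.
November 1956 has 30 days: 213 − 30 = 183 left.
December 1956 has 31 days: 183 − 31 = 152 left.
January 1957 has 31 days: 152 − 31 = 121 left.
February 1957 has 28 days (1957 is not a leap year): 121 − 28 = 93 left.
March 1957 has 31 days: 93 − 31 = 62 left.
April 1957 has 30 days: 62 − 30 = 32 left.
May 1957 has 31 days: 32 − 31 = 1 left.
1 day into June 1957 → June 1, 1957.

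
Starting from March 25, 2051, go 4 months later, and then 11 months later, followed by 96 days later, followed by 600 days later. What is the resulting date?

Advancing 4 months from March 25, 2051:
month 3 + 4 = 7 → July 2051.
Day 25 is valid in July, giving July 25, 2051.
Adding 11 months from July 25, 2051:
month 7 + 11 = 18, which is month 6 of year 2052 → June 2052.
Day 25 is valid in June, giving June 25, 2052.
Counting forward 96 days from June 25, 2052:
June has 30 days, so 30 − 25 = 5 days remain after June 25, 2052; 96 − 5 = 91 left.
July 2052 has 31 days: 91 − 31 = 60 left.
August 2052 has 31 days: 60 − 31 = 29 left.
29 days into September 2052 → September 29, 2052.
Advancing 600 days from September 29, 2052:
September has 30 days, so 30 − 29 = 1 day remains after September 29, 2052; 600 − 1 = 599 left.
October 2052 has 31 days: 599 − 31 = 568 left.
November 2052 has 30 days: 568 − 30 = 538 left.
December 2052 has 31 days: 538 − 31 = 507 left.
January 2053 has 31 days: 507 − 31 = 476 left.
February 2053 has 28 days (2053 is not a leap year): 476 − 28 = 448 left.
March 2053 has 31 days: 448 − 31 = 417 left.
April 2053 has 30 days: 417 − 30 = 387 left.
May 2053 has 31 days: 387 − 31 = 356 left.
June 2053 has 30 days: 356 − 30 = 326 left.
July 2053 has 31 days: 326 − 31 = 295 left.
August 2053 has 31 days: 295 − 31 = 264 left.
September 2053 has 30 days: 264 − 30 = 234 left.
October 2053 has 31 days: 234 − 31 = 203 left.
November 2053 has 30 days: 203 − 30 = 173 left.
December 2053 has 31 days: 173 − 31 = 142 left.
January 2054 has 31 days: 142 − 31 = 111 left.
February 2054 has 28 days (2054 is not a leap year): 111 − 28 = 83 left.
March 2054 has 31 days: 83 − 31 = 52 left.
April 2054 has 30 days: 52 − 30 = 22 left.
22 days into May 2054 → May 22, 2054.

May 22, 2054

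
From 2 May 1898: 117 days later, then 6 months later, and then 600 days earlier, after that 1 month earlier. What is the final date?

June 7, 1897

Adding 117 days from May 2, 1898:
May has 31 days, so 31 − 2 = 29 days remain after May 2, 1898; 117 − 29 = 88 left.
June 1898 has 30 days: 88 − 30 = 58 left.
July 1898 has 31 days: 58 − 31 = 27 left.
27 days into August 1898 → August 27, 1898.
Advancing 6 months from August 27, 1898:
month 8 + 6 = 14, which is month 2 of year 1899 → February 1899.
Day 27 is valid in February, giving February 27, 1899.
Subtracting 600 days from February 27, 1899:
Going back 27 days from February 27, 1899 reaches the end of the previous month; 600 − 27 = 573 left.
January 1899 has 31 days: 573 − 31 = 542 left.
December 1898 has 31 days: 542 − 31 = 511 left.
November 1898 has 30 days: 511 − 30 = 481 left.
October 1898 has 31 days: 481 − 31 = 450 left.
September 1898 has 30 days: 450 − 30 = 420 left.
August 1898 has 31 days: 420 − 31 = 389 left.
July 1898 has 31 days: 389 − 31 = 358 left.
June 1898 has 30 days: 358 − 30 = 328 left.
May 1898 has 31 days: 328 − 31 = 297 left.
April 1898 has 30 days: 297 − 30 = 267 left.
March 1898 has 31 days: 267 − 31 = 236 left.
February 1898 has 28 days (1898 is not a leap year): 236 − 28 = 208 left.
January 1898 has 31 days: 208 − 31 = 177 left.
December 1897 has 31 days: 177 − 31 = 146 left.
November 1897 has 30 days: 146 − 30 = 116 left.
October 1897 has 31 days: 116 − 31 = 85 left.
September 1897 has 30 days: 85 − 30 = 55 left.
August 1897 has 31 days: 55 − 31 = 24 left.
July 1897 has 31 days; 31 − 24 = 7 → July 7, 1897.
Going back 1 month from July 7, 1897:
month 7 − 1 = 6 → June 1897.
Day 7 is valid in June, giving June 7, 1897.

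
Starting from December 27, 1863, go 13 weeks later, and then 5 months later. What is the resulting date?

August 27, 1864

Advancing 13 weeks (= 91 days) from December 27, 1863:
December has 31 days, so 31 − 27 = 4 days remain after December 27, 1863; 91 − 4 = 87 left.
January 1864 has 31 days: 87 − 31 = 56 left.
February 1864 has 29 days (1864 is a leap year): 56 − 29 = 27 left.
27 days into March 1864 → March 27, 1864.
Advancing 5 months from March 27, 1864:
month 3 + 5 = 8 → August 1864.
Day 27 is valid in August, giving August 27, 1864.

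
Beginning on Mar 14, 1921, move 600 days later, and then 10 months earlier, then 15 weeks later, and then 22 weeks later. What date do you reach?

September 20, 1922

Advancing 600 days from March 14, 1921:
March has 31 days, so 31 − 14 = 17 days remain after March 14, 1921; 600 − 17 = 583 left.
April 1921 has 30 days: 583 − 30 = 553 left.
May 1921 has 31 days: 553 − 31 = 522 left.
June 1921 has 30 days: 522 − 30 = 492 left.
July 1921 has 31 days: 492 − 31 = 461 left.
August 1921 has 31 days: 461 − 31 = 430 left.
September 1921 has 30 days: 430 − 30 = 400 left.
October 1921 has 31 days: 400 − 31 = 369 left.
November 1921 has 30 days: 369 − 30 = 339 left.
December 1921 has 31 days: 339 − 31 = 308 left.
January 1922 has 31 days: 308 − 31 = 277 left.
February 1922 has 28 days (1922 is not a leap year): 277 − 28 = 249 left.
March 1922 has 31 days: 249 − 31 = 218 left.
April 1922 has 30 days: 218 − 30 = 188 left.
May 1922 has 31 days: 188 − 31 = 157 left.
June 1922 has 30 days: 157 − 30 = 127 left.
July 1922 has 31 days: 127 − 31 = 96 left.
August 1922 has 31 days: 96 − 31 = 65 left.
September 1922 has 30 days: 65 − 30 = 35 left.
October 1922 has 31 days: 35 − 31 = 4 left.
4 days into November 1922 → November 4, 1922.
Counting back 10 months from November 4, 1922:
month 11 − 10 = 1 → January 1922.
Day 4 is valid in January, giving January 4, 1922.
Adding 15 weeks (= 105 days) from January 4, 1922:
January has 31 days, so 31 − 4 = 27 days remain after January 4, 1922; 105 − 27 = 78 left.
February 1922 has 28 days (1922 is not a leap year): 78 − 28 = 50 left.
March 1922 has 31 days: 50 − 31 = 19 left.
19 days into April 1922 → April 19, 1922.
Advancing 22 weeks (= 154 days) from April 19, 1922:
April has 30 days, so 30 − 19 = 11 days remain after April 19, 1922; 154 − 11 = 143 left.
May 1922 has 31 days: 143 − 31 = 112 left.
June 1922 has 30 days: 112 − 30 = 82 left.
July 1922 has 31 days: 82 − 31 = 51 left.
August 1922 has 31 days: 51 − 31 = 20 left.
20 days into September 1922 → September 20, 1922.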